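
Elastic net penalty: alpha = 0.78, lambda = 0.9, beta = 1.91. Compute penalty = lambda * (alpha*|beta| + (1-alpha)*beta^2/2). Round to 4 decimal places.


L1 component = 0.78 * |1.91| = 1.4898.
L2 component = 0.22 * 1.91^2 / 2 = 0.4013.
Penalty = 0.9 * (1.4898 + 0.4013) = 0.9 * 1.8911 = 1.7020.

1.7020


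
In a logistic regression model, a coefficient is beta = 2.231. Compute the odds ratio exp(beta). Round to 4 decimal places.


exp(2.231) = 9.3092.
So the odds ratio is 9.3092.

9.3092


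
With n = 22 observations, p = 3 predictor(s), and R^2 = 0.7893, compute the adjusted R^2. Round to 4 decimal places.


Adjusted R^2 = 1 - (1 - R^2) * (n-1)/(n-p-1).
(1 - R^2) = 0.2107.
(n-1)/(n-p-1) = 21/18.
(1 - R^2) * (n-1) = 0.2107 * 21 = 4.4247.
Divide by (n-p-1): 4.4247 / 18 = 0.2458.
Adj R^2 = 1 - 0.2458 = 0.7542.

0.7542


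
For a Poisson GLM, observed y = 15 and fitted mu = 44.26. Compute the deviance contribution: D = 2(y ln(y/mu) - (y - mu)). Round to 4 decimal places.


y/mu = 15/44.26 = 0.338906 (approx.), and ln(15/44.26) = -1.082031.
y * ln(y/mu) = 15 * -1.082031 = -16.230465.
y - mu = -29.26.
D = 2 * (-16.230465 - -29.26) = 26.059070, which rounds to 26.0591.

26.0591


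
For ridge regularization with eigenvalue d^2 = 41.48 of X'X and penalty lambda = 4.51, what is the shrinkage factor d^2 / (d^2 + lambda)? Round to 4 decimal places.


d^2 + lambda = 41.48 + 4.51 = 45.9900.
Shrinkage factor = 41.48/45.9900 = 0.9019.

0.9019


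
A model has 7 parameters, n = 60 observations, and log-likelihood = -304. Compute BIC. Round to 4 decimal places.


Compute k*ln(n) = 7*ln(60) = 7*4.094345 = 28.660415.
Then -2*loglik = 608.
BIC = 28.660415 + 608 = 636.660415, which rounds to 636.6604.

636.6604


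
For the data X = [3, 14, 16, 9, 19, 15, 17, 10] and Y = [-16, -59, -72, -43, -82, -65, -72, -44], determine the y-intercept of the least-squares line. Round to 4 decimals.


First find the slope: b1 = -4.0740.
Means: xbar = 12.8750, ybar = -56.6250.
b0 = ybar - b1 * xbar = -56.6250 - -4.0740 * 12.8750 = -4.1722.

-4.1722


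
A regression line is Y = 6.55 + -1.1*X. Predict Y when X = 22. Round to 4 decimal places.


Plug X = 22 into Y = 6.55 + -1.1*X:
Y = 6.55 + -24.2000 = -17.6500.

-17.6500


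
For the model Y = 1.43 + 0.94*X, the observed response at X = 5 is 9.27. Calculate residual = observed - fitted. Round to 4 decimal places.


Fitted value at X = 5 is yhat = 1.43 + 0.94*5 = 6.1300.
Residual = 9.27 - 6.1300 = 3.1400.

3.1400


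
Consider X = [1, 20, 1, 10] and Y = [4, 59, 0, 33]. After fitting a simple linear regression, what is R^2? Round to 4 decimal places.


The fitted line is Y = -0.2602 + 3.0325*X.
SSres = 19.7398, SStot = 2282.0000.
R^2 = 1 - SSres/SStot = 0.9913.

0.9913


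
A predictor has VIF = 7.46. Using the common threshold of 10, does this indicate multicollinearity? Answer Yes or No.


Compare VIF = 7.46 to the threshold of 10.
7.46 < 10, so the answer is No.

No


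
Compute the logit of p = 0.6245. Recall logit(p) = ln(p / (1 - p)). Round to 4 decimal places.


The odds are p/(1-p) = 0.6245 / 0.3755 = 1.6631.
logit(p) = ln(1.6631) = 0.5087.

0.5087


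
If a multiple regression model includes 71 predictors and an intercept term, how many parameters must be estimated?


Each predictor gets one coefficient, plus one intercept.
Total parameters = 71 + 1 = 72.

72


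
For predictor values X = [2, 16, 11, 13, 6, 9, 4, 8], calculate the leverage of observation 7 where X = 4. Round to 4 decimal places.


n = 8, xbar = 8.6250.
SXX = sum((xi - xbar)^2) = 151.8750.
h = 1/8 + (4 - 8.6250)^2 / 151.8750 = 0.2658.

0.2658


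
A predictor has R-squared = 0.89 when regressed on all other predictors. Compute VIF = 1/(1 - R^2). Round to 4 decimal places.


VIF = 1 / (1 - 0.89).
= 1 / 0.11 = 9.0909.

9.0909


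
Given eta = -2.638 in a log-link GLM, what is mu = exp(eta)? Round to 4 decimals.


The inverse log link gives:
mu = exp(-2.638) = 0.0715.

0.0715


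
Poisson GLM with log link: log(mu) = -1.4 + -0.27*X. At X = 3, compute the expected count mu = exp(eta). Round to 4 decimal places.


Linear predictor: eta = -1.4 + (-0.27)(3) = -2.2100.
Expected count: mu = exp(-2.2100) = 0.1097.

0.1097


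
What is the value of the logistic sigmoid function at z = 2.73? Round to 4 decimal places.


Compute exp(-2.7300) = 0.0652.
Sigmoid = 1 / (1 + 0.0652) = 1 / 1.0652 = 0.9388.

0.9388


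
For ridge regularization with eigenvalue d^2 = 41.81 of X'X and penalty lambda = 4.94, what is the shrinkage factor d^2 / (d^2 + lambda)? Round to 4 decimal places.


d^2 + lambda = 41.81 + 4.94 = 46.7500.
Shrinkage factor = 41.81/46.7500 = 0.8943.

0.8943


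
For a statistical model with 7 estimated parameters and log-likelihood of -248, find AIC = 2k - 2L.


AIC = 2k - 2*loglik = 2(7) - 2(-248).
= 14 + 496 = 510.

510


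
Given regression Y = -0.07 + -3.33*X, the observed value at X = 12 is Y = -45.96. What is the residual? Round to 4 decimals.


Compute yhat = -0.07 + (-3.33)(12) = -40.0300.
Residual = actual - predicted = -45.96 - -40.0300 = -5.9300.

-5.9300


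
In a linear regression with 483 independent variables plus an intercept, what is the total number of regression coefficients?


Each predictor gets one coefficient, plus one intercept.
Total parameters = 483 + 1 = 484.

484


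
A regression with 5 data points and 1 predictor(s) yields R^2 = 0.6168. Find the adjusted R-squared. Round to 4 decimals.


Using the formula:
(1 - 0.6168) = 0.3832.
Multiply by 4/3: 0.3832 * 4 = 1.5328, then 1.5328 / 3 = 0.5109.
Adj R^2 = 1 - 0.5109 = 0.4891.

0.4891


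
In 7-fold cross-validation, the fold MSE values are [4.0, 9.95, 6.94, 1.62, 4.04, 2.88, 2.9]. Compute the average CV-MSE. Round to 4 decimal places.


Total MSE across folds = 32.3300.
CV-MSE = 32.3300/7 = 4.6186.

4.6186


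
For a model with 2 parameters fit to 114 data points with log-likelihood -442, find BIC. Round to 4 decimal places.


k * ln(n) = 2 * ln(114) = 2 * 4.736198 = 9.472396.
-2 * loglik = -2 * (-442) = 884.
BIC = 9.472396 + 884 = 893.472396, which rounds to 893.4724.

893.4724


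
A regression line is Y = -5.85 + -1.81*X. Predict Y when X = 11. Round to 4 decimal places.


Substitute X = 11 into the equation:
Y = -5.85 + -1.81 * 11 = -5.85 + -19.9100 = -25.7600.

-25.7600


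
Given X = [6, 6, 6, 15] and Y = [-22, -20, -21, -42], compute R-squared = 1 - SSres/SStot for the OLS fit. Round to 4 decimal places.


The fitted line is Y = -7.0000 + -2.3333*X.
SSres = 2.0000, SStot = 332.7500.
R^2 = 1 - SSres/SStot = 0.9940.

0.9940


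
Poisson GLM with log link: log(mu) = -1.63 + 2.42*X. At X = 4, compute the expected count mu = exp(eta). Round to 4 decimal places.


Linear predictor: eta = -1.63 + (2.42)(4) = 8.0500.
Expected count: mu = exp(8.0500) = 3133.7950.

3133.7950


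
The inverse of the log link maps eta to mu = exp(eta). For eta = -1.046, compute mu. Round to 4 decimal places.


The inverse log link gives:
mu = exp(-1.046) = 0.3513.

0.3513


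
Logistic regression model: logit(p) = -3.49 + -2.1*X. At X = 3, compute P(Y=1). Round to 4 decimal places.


Compute z = -3.49 + (-2.1)(3) = -9.7900.
exp(-z) = 17854.3062.
P = 1/(1 + 17854.3062) = 0.0001.

0.0001


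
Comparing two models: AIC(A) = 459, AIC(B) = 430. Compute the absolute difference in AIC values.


|AIC_A - AIC_B| = |459 - 430| = 29.
Model B is preferred (lower AIC).

29


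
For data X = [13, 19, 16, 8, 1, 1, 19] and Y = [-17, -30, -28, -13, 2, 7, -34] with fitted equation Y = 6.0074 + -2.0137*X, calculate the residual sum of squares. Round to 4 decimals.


Predicted values from Y = 6.0074 + -2.0137*X.
Residuals: [3.1707, 2.2529, -1.7882, -2.8978, -1.9937, 3.0063, -1.7471].
SSres = 42.7888.

42.7888


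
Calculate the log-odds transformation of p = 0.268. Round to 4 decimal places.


The odds are p/(1-p) = 0.268 / 0.732 = 0.3661.
logit(p) = ln(0.3661) = -1.0048.

-1.0048


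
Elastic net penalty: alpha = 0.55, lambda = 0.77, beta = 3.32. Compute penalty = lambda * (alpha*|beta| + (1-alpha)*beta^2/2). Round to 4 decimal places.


L1 component = 0.55 * |3.32| = 1.8260.
L2 component = 0.45 * 3.32^2 / 2 = 2.4800.
Penalty = 0.77 * (1.8260 + 2.4800) = 0.77 * 4.3060 = 3.3157.

3.3157


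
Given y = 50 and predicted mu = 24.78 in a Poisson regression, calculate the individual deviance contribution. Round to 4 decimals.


y/mu = 50/24.78 = 2.017756 (approx.), and ln(50/24.78) = 0.701986.
y * ln(y/mu) = 50 * 0.701986 = 35.099300.
y - mu = 25.22.
D = 2 * (35.099300 - 25.22) = 19.758600, which rounds to 19.7586.

19.7586


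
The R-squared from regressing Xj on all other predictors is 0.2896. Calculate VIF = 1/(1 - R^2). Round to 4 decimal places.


Using VIF = 1/(1 - R^2_j):
1 - 0.2896 = 0.7104.
VIF = 1.4077.

1.4077


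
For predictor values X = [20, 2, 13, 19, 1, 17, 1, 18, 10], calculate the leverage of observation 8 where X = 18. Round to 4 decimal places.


n = 9, xbar = 11.2222.
SXX = sum((xi - xbar)^2) = 515.5556.
h = 1/9 + (18 - 11.2222)^2 / 515.5556 = 0.2002.

0.2002


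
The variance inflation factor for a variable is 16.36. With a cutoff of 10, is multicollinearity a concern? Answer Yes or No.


The threshold is 10.
VIF = 16.36 is >= 10.
Multicollinearity indication: Yes.

Yes


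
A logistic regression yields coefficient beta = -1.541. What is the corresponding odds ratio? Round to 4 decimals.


The odds ratio is computed as:
OR = e^(-1.541) = 0.2142.

0.2142


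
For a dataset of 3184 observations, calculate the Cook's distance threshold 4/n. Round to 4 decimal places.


Using the rule of thumb:
Threshold = 4 / 3184 = 0.0013.

0.0013


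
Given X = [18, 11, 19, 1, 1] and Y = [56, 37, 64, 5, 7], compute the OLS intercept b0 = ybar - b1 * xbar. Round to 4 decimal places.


First find the slope: b1 = 3.0942.
Means: xbar = 10.0000, ybar = 33.8000.
b0 = ybar - b1 * xbar = 33.8000 - 3.0942 * 10.0000 = 2.8584.

2.8584


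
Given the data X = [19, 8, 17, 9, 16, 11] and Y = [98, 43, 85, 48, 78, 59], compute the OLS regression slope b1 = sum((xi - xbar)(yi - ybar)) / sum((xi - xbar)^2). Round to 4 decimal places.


Calculate xbar = 13.3333, ybar = 68.5000.
S_xx = 105.3333, S_xy = 500.0000.
Using b1 = S_xy / S_xx = 500.0000 / 105.3333, we get b1 = 4.7468.

4.7468


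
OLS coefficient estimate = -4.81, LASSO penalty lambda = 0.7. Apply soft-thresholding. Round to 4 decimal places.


Absolute value: |-4.81| = 4.81.
Compare to lambda = 0.7.
Since |beta| > lambda, coefficient = sign(beta)*(|beta| - lambda) = -4.1100.

-4.1100


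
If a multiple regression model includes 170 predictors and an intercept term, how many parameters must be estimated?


Including the intercept, the model has 170 predictor coefficients + 1 intercept.
Total = 171.

171


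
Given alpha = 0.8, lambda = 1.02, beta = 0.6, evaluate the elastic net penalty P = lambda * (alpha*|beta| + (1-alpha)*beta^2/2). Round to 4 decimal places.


L1 component = 0.8 * |0.6| = 0.4800.
L2 component = 0.2 * 0.6^2 / 2 = 0.0360.
Penalty = 1.02 * (0.4800 + 0.0360) = 1.02 * 0.5160 = 0.5263.

0.5263


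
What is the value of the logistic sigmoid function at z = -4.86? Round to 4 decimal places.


First, exp(4.8600) = 129.0242.
Then sigma(z) = 1/(1 + 129.0242) = 0.0077.

0.0077


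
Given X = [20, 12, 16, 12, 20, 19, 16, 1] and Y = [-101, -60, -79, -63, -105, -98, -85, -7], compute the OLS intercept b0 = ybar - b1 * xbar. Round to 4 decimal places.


First find the slope: b1 = -5.0643.
Means: xbar = 14.5000, ybar = -74.7500.
b0 = ybar - b1 * xbar = -74.7500 - -5.0643 * 14.5000 = -1.3179.

-1.3179


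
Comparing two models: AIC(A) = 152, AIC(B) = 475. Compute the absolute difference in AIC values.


Absolute difference = |152 - 475| = 323.
The model with lower AIC (A) is preferred.

323


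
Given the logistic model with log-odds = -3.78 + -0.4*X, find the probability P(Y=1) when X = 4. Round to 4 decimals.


Compute z = -3.78 + (-0.4)(4) = -5.3800.
exp(-z) = 217.0223.
P = 1/(1 + 217.0223) = 0.0046.

0.0046


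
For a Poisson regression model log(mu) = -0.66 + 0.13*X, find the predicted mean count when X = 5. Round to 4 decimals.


Compute eta = -0.66 + 0.13 * 5 = -0.0100.
Apply inverse link: mu = e^-0.0100 = 0.9900.

0.9900


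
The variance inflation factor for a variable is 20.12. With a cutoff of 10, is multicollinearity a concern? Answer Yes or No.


Check: VIF = 20.12 vs threshold = 10.
Since 20.12 >= 10, the answer is Yes.

Yes


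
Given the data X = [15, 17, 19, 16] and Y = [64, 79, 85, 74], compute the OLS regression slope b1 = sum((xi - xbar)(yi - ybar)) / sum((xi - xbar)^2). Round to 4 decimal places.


First compute the means: xbar = 16.7500, ybar = 75.5000.
Then S_xx = sum((xi - xbar)^2) = 8.7500.
S_xy = sum((xi - xbar)(yi - ybar)) = 43.5000.
b1 = S_xy / S_xx = 43.5000 / 8.7500 = 4.9714.

4.9714


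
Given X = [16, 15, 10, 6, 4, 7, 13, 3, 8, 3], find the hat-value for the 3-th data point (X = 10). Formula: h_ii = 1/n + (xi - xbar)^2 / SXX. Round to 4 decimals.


Mean of X: xbar = 8.5000.
SXX = 210.5000.
For X = 10: h = 1/10 + (10 - 8.5000)^2/210.5000 = 0.1107.

0.1107


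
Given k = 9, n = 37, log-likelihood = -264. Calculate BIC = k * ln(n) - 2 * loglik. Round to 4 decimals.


k * ln(n) = 9 * ln(37) = 9 * 3.610918 = 32.498262.
-2 * loglik = -2 * (-264) = 528.
BIC = 32.498262 + 528 = 560.498262, which rounds to 560.4983.

560.4983


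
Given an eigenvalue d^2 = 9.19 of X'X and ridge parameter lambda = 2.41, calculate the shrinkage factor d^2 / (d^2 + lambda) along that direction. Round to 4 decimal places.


Compute the denominator: 9.19 + 2.41 = 11.6000.
Shrinkage factor = 9.19 / 11.6000 = 0.7922.

0.7922


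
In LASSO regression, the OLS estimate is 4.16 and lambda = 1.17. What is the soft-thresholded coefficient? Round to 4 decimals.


Check: |4.16| = 4.16 vs lambda = 1.17.
Since |beta| > lambda, coefficient = sign(beta)*(|beta| - lambda) = 2.9900.
Soft-thresholded coefficient = 2.9900.

2.9900


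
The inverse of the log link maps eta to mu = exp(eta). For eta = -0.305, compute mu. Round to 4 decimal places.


Apply the inverse link:
mu = e^-0.305 = 0.7371.

0.7371


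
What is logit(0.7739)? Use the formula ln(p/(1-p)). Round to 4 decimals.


1 - p = 0.2261.
p/(1-p) = 3.4228.
logit = ln(3.4228) = 1.2305.

1.2305


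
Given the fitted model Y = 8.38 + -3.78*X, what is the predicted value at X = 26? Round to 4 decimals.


Plug X = 26 into Y = 8.38 + -3.78*X:
Y = 8.38 + -98.2800 = -89.9000.

-89.9000


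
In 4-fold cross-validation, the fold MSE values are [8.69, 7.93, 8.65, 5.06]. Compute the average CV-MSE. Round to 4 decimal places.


Add all fold MSEs: 30.3300.
Divide by k = 4: 30.3300/4 = 7.5825.

7.5825


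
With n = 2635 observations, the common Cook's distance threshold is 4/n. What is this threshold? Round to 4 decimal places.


Cook's distance cutoff = 4/n = 4/2635.
= 0.0015.

0.0015


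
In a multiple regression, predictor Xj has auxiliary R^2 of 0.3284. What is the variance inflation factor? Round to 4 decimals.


Using VIF = 1/(1 - R^2_j):
1 - 0.3284 = 0.6716.
VIF = 1.4890.

1.4890


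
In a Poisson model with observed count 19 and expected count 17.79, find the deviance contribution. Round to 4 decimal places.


y/mu = 19/17.79 = 1.068016 (approx.), and ln(19/17.79) = 0.065802.
y * ln(y/mu) = 19 * 0.065802 = 1.250238.
y - mu = 1.21.
D = 2 * (1.250238 - 1.21) = 0.080476, which rounds to 0.0805.

0.0805


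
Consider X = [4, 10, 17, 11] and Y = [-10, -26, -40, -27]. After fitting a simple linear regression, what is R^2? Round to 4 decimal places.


Fit the OLS line: b0 = -1.6000, b1 = -2.3000.
SSres = 3.1000.
SStot = 452.7500.
R^2 = 1 - 3.1000/452.7500 = 0.9932.

0.9932


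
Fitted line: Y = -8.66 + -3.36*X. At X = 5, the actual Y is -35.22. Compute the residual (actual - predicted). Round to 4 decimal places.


Compute yhat = -8.66 + (-3.36)(5) = -25.4600.
Residual = actual - predicted = -35.22 - -25.4600 = -9.7600.

-9.7600


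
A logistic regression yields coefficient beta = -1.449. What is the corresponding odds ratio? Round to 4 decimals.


exp(-1.449) = 0.2348.
So the odds ratio is 0.2348.

0.2348


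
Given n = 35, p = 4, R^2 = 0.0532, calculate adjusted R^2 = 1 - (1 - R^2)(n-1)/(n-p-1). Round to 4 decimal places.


Adjusted R^2 = 1 - (1 - R^2) * (n-1)/(n-p-1).
(1 - R^2) = 0.9468.
(n-1)/(n-p-1) = 34/30.
(1 - R^2) * (n-1) = 0.9468 * 34 = 32.1912.
Divide by (n-p-1): 32.1912 / 30 = 1.0730.
Adj R^2 = 1 - 1.0730 = -0.0730.

-0.0730


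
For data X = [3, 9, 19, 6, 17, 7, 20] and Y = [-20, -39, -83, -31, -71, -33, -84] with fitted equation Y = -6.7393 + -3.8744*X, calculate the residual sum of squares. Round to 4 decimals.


Compute predicted values, then residuals = yi - yhat_i.
Residuals: [-1.6375, 2.6089, -2.6471, -1.0143, 1.6041, 0.8601, 0.2273].
SSres = sum(residual^2) = 20.8883.

20.8883


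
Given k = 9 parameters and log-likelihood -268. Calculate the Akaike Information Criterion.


AIC = 2*9 - 2*(-268).
= 18 + 536 = 554.

554


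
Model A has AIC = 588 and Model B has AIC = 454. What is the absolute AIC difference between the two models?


Compute |588 - 454| = 134.
Model B has the smaller AIC.

134


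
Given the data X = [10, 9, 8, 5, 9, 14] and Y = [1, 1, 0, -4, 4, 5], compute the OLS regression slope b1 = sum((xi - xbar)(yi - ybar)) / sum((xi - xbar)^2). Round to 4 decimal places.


First compute the means: xbar = 9.1667, ybar = 1.1667.
Then S_xx = sum((xi - xbar)^2) = 42.8333.
S_xy = sum((xi - xbar)(yi - ybar)) = 40.8333.
b1 = S_xy / S_xx = 40.8333 / 42.8333 = 0.9533.

0.9533


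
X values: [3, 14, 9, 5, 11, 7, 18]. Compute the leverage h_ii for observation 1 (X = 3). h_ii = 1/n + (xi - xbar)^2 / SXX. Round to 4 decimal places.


Mean of X: xbar = 9.5714.
SXX = 163.7143.
For X = 3: h = 1/7 + (3 - 9.5714)^2/163.7143 = 0.4066.

0.4066


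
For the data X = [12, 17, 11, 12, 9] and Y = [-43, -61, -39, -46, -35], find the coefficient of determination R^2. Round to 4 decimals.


The fitted line is Y = -4.0632 + -3.3391*X.
SSres = 8.7989, SStot = 396.8000.
R^2 = 1 - SSres/SStot = 0.9778.

0.9778


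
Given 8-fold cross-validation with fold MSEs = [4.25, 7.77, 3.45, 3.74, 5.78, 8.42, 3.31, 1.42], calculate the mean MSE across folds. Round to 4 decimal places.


Add all fold MSEs: 38.1400.
Divide by k = 8: 38.1400/8 = 4.7675.

4.7675


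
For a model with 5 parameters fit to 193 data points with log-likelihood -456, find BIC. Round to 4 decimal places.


k * ln(n) = 5 * ln(193) = 5 * 5.262690 = 26.313450.
-2 * loglik = -2 * (-456) = 912.
BIC = 26.313450 + 912 = 938.313450, which rounds to 938.3135.

938.3135


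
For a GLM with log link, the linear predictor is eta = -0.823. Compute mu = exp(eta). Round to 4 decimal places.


mu = exp(eta) = exp(-0.823).
= 0.4391.

0.4391


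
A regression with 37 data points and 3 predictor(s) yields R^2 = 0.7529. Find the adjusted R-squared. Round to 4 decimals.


Plug in: Adj R^2 = 1 - (1 - 0.7529) * 36/33.
= 1 - 0.2471 * 36/33
= 1 - 8.8956 / 33
= 1 - 0.2696 = 0.7304.

0.7304


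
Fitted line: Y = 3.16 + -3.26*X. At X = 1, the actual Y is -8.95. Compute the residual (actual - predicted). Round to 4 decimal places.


Fitted value at X = 1 is yhat = 3.16 + -3.26*1 = -0.1000.
Residual = -8.95 - -0.1000 = -8.8500.

-8.8500


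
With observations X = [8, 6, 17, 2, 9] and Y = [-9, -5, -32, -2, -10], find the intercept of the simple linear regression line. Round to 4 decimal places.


Compute b1 = -2.0858 from the OLS formula.
With xbar = 8.4000 and ybar = -11.6000, the intercept is:
b0 = -11.6000 - -2.0858 * 8.4000 = 5.9208.

5.9208


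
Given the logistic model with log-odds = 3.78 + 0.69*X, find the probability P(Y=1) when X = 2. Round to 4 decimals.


z = 3.78 + 0.69 * 2 = 5.1600.
Sigmoid: P = 1 / (1 + exp(-5.1600)) = 0.9943.

0.9943


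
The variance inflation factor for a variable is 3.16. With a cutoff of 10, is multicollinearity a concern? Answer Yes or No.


Compare VIF = 3.16 to the threshold of 10.
3.16 < 10, so the answer is No.

No


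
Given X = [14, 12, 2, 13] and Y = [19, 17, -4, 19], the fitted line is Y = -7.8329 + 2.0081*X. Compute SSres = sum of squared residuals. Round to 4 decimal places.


Predicted values from Y = -7.8329 + 2.0081*X.
Residuals: [-1.2805, 0.7357, -0.1833, 0.7276].
SSres = 2.7439.

2.7439


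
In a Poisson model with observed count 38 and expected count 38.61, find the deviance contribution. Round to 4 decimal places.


Compute y*ln(y/mu) = 38*ln(38/38.61) = 38*-0.015925 = -0.605150.
y - mu = -0.61.
D = 2*(-0.605150 - (-0.61)) = 0.009700, which rounds to 0.0097.

0.0097


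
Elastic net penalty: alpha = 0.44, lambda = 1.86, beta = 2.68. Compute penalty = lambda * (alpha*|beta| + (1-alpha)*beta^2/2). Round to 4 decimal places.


L1 component = 0.44 * |2.68| = 1.1792.
L2 component = 0.56 * 2.68^2 / 2 = 2.0111.
Penalty = 1.86 * (1.1792 + 2.0111) = 1.86 * 3.1903 = 5.9339.

5.9339


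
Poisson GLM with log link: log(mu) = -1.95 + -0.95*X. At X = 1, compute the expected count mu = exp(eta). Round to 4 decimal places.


eta = -1.95 + -0.95 * 1 = -2.9000.
mu = exp(-2.9000) = 0.0550.

0.0550


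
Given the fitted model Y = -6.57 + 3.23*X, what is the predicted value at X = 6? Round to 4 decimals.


Predicted value:
Y = -6.57 + (3.23)(6) = -6.57 + 19.3800 = 12.8100.

12.8100


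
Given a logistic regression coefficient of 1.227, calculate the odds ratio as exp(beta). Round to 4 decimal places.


The odds ratio is computed as:
OR = e^(1.227) = 3.4110.

3.4110


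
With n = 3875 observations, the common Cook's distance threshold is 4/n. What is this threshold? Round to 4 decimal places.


The threshold is 4/n.
4/3875 = 0.0010.

0.0010


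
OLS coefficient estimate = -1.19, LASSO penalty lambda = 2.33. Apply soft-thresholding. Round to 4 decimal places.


Check: |-1.19| = 1.19 vs lambda = 2.33.
Since |beta| <= lambda, the coefficient is set to 0.
Soft-thresholded coefficient = 0.0000.

0.0000


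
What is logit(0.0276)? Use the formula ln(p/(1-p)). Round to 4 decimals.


Compute the odds: 0.0276/0.9724 = 0.0284.
Take the natural log: ln(0.0284) = -3.5620.

-3.5620


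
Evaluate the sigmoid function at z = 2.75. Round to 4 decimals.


Compute exp(-2.7500) = 0.0639.
Sigmoid = 1 / (1 + 0.0639) = 1 / 1.0639 = 0.9399.

0.9399


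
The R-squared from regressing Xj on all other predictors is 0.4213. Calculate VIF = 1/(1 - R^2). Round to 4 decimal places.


VIF = 1 / (1 - 0.4213).
= 1 / 0.5787 = 1.7280.

1.7280


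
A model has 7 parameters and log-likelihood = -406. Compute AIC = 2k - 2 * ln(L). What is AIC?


Compute:
2k = 2*7 = 14.
-2*loglik = -2*(-406) = 812.
AIC = 14 + 812 = 826.

826


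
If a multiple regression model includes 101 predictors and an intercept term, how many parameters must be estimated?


Total coefficients = number of predictors + 1 (for the intercept).
= 101 + 1 = 102.

102


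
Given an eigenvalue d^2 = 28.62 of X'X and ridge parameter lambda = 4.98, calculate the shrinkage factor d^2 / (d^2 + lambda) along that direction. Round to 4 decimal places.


Compute the denominator: 28.62 + 4.98 = 33.6000.
Shrinkage factor = 28.62 / 33.6000 = 0.8518.

0.8518


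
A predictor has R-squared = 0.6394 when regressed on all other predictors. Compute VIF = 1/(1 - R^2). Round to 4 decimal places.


VIF = 1 / (1 - 0.6394).
= 1 / 0.3606 = 2.7732.

2.7732


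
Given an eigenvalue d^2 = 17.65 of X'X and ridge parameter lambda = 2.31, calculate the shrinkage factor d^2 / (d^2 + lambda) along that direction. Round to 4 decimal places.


Denominator = d^2 + lambda = 17.65 + 2.31 = 19.9600.
Shrinkage = 17.65 / 19.9600 = 0.8843.

0.8843


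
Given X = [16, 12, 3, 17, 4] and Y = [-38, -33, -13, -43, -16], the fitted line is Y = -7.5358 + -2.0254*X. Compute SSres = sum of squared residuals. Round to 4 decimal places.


For each point, residual = actual - predicted.
Residuals: [1.9422, -1.1594, 0.6120, -1.0324, -0.3626].
Sum of squared residuals = 6.6882.

6.6882


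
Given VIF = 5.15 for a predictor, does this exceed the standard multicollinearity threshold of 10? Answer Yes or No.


Check: VIF = 5.15 vs threshold = 10.
Since 5.15 < 10, the answer is No.

No


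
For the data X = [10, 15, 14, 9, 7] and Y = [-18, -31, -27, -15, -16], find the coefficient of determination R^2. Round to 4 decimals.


After computing the OLS fit (b0=0.8391, b1=-2.0217):
SSres = 17.1783, SStot = 205.2000.
R^2 = 1 - 17.1783/205.2000 = 0.9163.

0.9163


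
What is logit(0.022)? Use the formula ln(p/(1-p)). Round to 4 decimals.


Compute the odds: 0.022/0.978 = 0.0225.
Take the natural log: ln(0.0225) = -3.7945.

-3.7945


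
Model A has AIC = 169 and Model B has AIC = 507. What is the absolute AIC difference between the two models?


Compute |169 - 507| = 338.
Model A has the smaller AIC.

338


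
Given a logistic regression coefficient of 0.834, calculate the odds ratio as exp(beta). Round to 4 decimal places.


The odds ratio is computed as:
OR = e^(0.834) = 2.3025.

2.3025


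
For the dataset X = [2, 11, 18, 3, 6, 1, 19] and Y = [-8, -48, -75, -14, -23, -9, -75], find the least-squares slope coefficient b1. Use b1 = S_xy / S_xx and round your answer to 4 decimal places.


The sample means are xbar = 8.5714 and ybar = -36.0000.
Compute S_xx = 341.7143 and S_xy = -1348.0000.
Slope b1 = S_xy / S_xx = -1348.0000 / 341.7143 = -3.9448.

-3.9448


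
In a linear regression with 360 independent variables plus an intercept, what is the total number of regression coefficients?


Total coefficients = number of predictors + 1 (for the intercept).
= 360 + 1 = 361.

361


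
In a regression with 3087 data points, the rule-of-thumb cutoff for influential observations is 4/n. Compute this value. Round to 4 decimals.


Using the rule of thumb:
Threshold = 4 / 3087 = 0.0013.

0.0013


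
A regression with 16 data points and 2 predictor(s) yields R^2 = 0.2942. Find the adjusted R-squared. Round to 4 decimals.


Adjusted R^2 = 1 - (1 - R^2) * (n-1)/(n-p-1).
(1 - R^2) = 0.7058.
(n-1)/(n-p-1) = 15/13.
(1 - R^2) * (n-1) = 0.7058 * 15 = 10.5870.
Divide by (n-p-1): 10.5870 / 13 = 0.8144.
Adj R^2 = 1 - 0.8144 = 0.1856.

0.1856


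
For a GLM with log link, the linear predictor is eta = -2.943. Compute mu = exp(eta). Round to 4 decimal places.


The inverse log link gives:
mu = exp(-2.943) = 0.0527.

0.0527


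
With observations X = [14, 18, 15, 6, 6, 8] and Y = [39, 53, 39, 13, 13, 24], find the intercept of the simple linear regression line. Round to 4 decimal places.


Compute b1 = 3.1004 from the OLS formula.
With xbar = 11.1667 and ybar = 30.1667, the intercept is:
b0 = 30.1667 - 3.1004 * 11.1667 = -4.4542.

-4.4542


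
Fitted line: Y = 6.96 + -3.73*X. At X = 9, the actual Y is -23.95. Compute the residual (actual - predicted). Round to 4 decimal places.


Compute yhat = 6.96 + (-3.73)(9) = -26.6100.
Residual = actual - predicted = -23.95 - -26.6100 = 2.6600.

2.6600


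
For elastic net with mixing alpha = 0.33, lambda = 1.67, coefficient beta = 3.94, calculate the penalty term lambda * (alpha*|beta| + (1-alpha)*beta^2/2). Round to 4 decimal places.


alpha * |beta| = 0.33 * 3.94 = 1.3002.
(1-alpha) * beta^2/2 = 0.67 * 15.5236/2 = 5.2004.
Total = 1.67 * (1.3002 + 5.2004) = 10.8560.

10.8560


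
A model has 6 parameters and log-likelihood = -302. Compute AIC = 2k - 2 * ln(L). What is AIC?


AIC = 2k - 2*loglik = 2(6) - 2(-302).
= 12 + 604 = 616.

616


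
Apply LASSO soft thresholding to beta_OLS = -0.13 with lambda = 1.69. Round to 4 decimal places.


Absolute value: |-0.13| = 0.13.
Compare to lambda = 1.69.
Since |beta| <= lambda, the coefficient is set to 0.

0.0000


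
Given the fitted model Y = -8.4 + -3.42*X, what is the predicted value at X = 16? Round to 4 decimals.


Predicted value:
Y = -8.4 + (-3.42)(16) = -8.4 + -54.7200 = -63.1200.

-63.1200


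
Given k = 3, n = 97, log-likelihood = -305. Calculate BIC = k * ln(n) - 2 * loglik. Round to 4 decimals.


k * ln(n) = 3 * ln(97) = 3 * 4.574711 = 13.724133.
-2 * loglik = -2 * (-305) = 610.
BIC = 13.724133 + 610 = 623.724133, which rounds to 623.7241.

623.7241


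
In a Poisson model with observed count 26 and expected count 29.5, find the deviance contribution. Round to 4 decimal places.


Compute y*ln(y/mu) = 26*ln(26/29.5) = 26*-0.126294 = -3.283644.
y - mu = -3.5.
D = 2*(-3.283644 - (-3.5)) = 0.432712, which rounds to 0.4327.

0.4327


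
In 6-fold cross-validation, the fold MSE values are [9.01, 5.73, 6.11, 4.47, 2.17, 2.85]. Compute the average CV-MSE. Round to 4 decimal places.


Total MSE across folds = 30.3400.
CV-MSE = 30.3400/6 = 5.0567.

5.0567


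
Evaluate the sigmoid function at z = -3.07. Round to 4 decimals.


Compute exp(3.0700) = 21.5419.
Sigmoid = 1 / (1 + 21.5419) = 1 / 22.5419 = 0.0444.

0.0444


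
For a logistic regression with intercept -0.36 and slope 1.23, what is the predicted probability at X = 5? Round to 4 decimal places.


z = -0.36 + 1.23 * 5 = 5.7900.
Sigmoid: P = 1 / (1 + exp(-5.7900)) = 0.9970.

0.9970


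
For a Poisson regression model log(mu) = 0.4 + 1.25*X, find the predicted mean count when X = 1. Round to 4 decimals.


eta = 0.4 + 1.25 * 1 = 1.6500.
mu = exp(1.6500) = 5.2070.

5.2070


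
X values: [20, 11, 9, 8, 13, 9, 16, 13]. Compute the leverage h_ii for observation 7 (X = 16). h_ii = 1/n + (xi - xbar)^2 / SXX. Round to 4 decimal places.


Mean of X: xbar = 12.3750.
SXX = 115.8750.
For X = 16: h = 1/8 + (16 - 12.3750)^2/115.8750 = 0.2384.

0.2384


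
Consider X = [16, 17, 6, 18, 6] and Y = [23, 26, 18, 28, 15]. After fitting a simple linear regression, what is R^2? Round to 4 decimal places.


After computing the OLS fit (b0=11.2147, b1=0.8560):
SSres = 10.1467, SStot = 118.0000.
R^2 = 1 - 10.1467/118.0000 = 0.9140.

0.9140


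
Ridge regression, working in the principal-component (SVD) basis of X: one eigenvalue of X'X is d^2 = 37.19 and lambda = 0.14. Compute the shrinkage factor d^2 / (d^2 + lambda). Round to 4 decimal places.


d^2 + lambda = 37.19 + 0.14 = 37.3300.
Shrinkage factor = 37.19/37.3300 = 0.9962.

0.9962


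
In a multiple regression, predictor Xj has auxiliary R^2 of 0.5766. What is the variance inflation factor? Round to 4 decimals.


Denominator: 1 - 0.5766 = 0.4234.
VIF = 1 / 0.4234 = 2.3618.

2.3618


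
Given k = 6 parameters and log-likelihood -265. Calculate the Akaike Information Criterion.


AIC = 2*6 - 2*(-265).
= 12 + 530 = 542.

542


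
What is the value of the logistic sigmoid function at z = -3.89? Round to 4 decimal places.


exp(3.8900) = 48.9109.
1 + exp(-z) = 49.9109.
sigmoid = 1/49.9109 = 0.0200.

0.0200


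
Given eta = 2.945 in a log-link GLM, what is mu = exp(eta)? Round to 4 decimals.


Apply the inverse link:
mu = e^2.945 = 19.0107.

19.0107


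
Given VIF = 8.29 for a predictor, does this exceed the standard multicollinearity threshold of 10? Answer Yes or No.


The threshold is 10.
VIF = 8.29 is < 10.
Multicollinearity indication: No.

No


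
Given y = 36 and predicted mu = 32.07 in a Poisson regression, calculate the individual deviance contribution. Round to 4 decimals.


First: ln(36/32.07) = 0.115598.
Then: 36 * 0.115598 = 4.161528.
y - mu = 36 - 32.07 = 3.93.
D = 2(4.161528 - 3.93) = 0.463056, which rounds to 0.4631.

0.4631


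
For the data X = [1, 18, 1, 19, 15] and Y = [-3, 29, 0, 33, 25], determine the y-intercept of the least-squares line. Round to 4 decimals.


The slope is b1 = 1.8668.
Sample means are xbar = 10.8000 and ybar = 16.8000.
Intercept: b0 = 16.8000 - (1.8668)(10.8000) = -3.3613.

-3.3613


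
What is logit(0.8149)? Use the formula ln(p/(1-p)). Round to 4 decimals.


1 - p = 0.1851.
p/(1-p) = 4.4025.
logit = ln(4.4025) = 1.4822.

1.4822


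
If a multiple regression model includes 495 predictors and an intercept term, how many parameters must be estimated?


Total coefficients = number of predictors + 1 (for the intercept).
= 495 + 1 = 496.

496


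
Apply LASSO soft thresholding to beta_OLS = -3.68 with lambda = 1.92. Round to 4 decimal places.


|beta_OLS| = 3.68.
lambda = 1.92.
Since |beta| > lambda, coefficient = sign(beta)*(|beta| - lambda) = -1.7600.
Result = -1.7600.

-1.7600


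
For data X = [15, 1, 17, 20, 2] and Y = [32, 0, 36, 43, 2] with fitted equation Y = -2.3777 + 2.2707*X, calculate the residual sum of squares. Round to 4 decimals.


Compute predicted values, then residuals = yi - yhat_i.
Residuals: [0.3172, 0.1070, -0.2242, -0.0363, -0.1637].
SSres = sum(residual^2) = 0.1904.

0.1904


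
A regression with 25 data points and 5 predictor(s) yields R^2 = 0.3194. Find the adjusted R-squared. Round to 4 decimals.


Using the formula:
(1 - 0.3194) = 0.6806.
Multiply by 24/19: 0.6806 * 24 = 16.3344, then 16.3344 / 19 = 0.8597.
Adj R^2 = 1 - 0.8597 = 0.1403.

0.1403


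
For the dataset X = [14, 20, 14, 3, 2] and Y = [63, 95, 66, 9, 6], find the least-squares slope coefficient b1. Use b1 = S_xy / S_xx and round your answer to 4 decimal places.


The sample means are xbar = 10.6000 and ybar = 47.8000.
Compute S_xx = 243.2000 and S_xy = 1211.6000.
Slope b1 = S_xy / S_xx = 1211.6000 / 243.2000 = 4.9819.

4.9819


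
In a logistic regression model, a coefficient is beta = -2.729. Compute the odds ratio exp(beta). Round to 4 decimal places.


exp(-2.729) = 0.0653.
So the odds ratio is 0.0653.

0.0653


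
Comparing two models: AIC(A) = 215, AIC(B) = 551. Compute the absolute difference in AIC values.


Compute |215 - 551| = 336.
Model A has the smaller AIC.

336


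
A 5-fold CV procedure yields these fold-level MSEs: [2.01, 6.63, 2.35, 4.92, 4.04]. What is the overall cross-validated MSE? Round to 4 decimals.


Add all fold MSEs: 19.9500.
Divide by k = 5: 19.9500/5 = 3.9900.

3.9900


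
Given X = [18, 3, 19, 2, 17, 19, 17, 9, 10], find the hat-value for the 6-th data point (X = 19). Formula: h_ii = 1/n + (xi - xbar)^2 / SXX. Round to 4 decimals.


Mean of X: xbar = 12.6667.
SXX = 374.0000.
For X = 19: h = 1/9 + (19 - 12.6667)^2/374.0000 = 0.2184.

0.2184


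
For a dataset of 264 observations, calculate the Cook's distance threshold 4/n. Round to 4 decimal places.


Cook's distance cutoff = 4/n = 4/264.
= 0.0152.

0.0152


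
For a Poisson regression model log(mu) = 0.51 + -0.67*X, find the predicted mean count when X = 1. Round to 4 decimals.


Linear predictor: eta = 0.51 + (-0.67)(1) = -0.1600.
Expected count: mu = exp(-0.1600) = 0.8521.

0.8521


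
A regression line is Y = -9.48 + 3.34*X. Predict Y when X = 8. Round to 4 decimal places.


Predicted value:
Y = -9.48 + (3.34)(8) = -9.48 + 26.7200 = 17.2400.

17.2400


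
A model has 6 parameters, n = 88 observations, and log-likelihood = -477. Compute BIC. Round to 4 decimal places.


k * ln(n) = 6 * ln(88) = 6 * 4.477337 = 26.864022.
-2 * loglik = -2 * (-477) = 954.
BIC = 26.864022 + 954 = 980.864022, which rounds to 980.8640.

980.8640


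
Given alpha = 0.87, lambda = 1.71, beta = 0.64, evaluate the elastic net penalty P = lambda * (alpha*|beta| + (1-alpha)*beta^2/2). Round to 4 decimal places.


Compute:
L1 = 0.87 * 0.64 = 0.5568.
L2 = 0.13 * 0.64^2 / 2 = 0.0266.
Penalty = 1.71 * (0.5568 + 0.0266) = 0.9977.

0.9977


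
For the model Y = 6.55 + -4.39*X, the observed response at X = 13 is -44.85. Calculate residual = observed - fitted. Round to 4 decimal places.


Fitted value at X = 13 is yhat = 6.55 + -4.39*13 = -50.5200.
Residual = -44.85 - -50.5200 = 5.6700.

5.6700


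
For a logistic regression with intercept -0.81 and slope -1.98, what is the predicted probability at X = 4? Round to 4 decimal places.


Linear predictor: z = -0.81 + -1.98 * 4 = -8.7300.
P = 1/(1 + exp(8.7300)) = 1/(1 + 6185.7281) = 0.0002.

0.0002


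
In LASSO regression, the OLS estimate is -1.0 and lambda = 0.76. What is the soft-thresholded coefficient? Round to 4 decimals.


|beta_OLS| = 1.0.
lambda = 0.76.
Since |beta| > lambda, coefficient = sign(beta)*(|beta| - lambda) = -0.2400.
Result = -0.2400.

-0.2400


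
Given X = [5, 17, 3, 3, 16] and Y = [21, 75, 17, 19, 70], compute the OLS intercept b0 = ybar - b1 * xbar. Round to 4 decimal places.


Compute b1 = 4.1355 from the OLS formula.
With xbar = 8.8000 and ybar = 40.4000, the intercept is:
b0 = 40.4000 - 4.1355 * 8.8000 = 4.0080.

4.0080


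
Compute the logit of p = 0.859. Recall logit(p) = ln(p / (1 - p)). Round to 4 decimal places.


Compute the odds: 0.859/0.141 = 6.0922.
Take the natural log: ln(6.0922) = 1.8070.

1.8070


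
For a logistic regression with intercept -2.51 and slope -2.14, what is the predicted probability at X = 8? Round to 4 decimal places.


z = -2.51 + -2.14 * 8 = -19.6300.
Sigmoid: P = 1 / (1 + exp(19.6300)) = 0.0000.

0.0000


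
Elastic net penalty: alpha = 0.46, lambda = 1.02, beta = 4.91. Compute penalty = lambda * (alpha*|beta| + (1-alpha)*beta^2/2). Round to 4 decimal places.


L1 component = 0.46 * |4.91| = 2.2586.
L2 component = 0.54 * 4.91^2 / 2 = 6.5092.
Penalty = 1.02 * (2.2586 + 6.5092) = 1.02 * 8.7678 = 8.9431.

8.9431


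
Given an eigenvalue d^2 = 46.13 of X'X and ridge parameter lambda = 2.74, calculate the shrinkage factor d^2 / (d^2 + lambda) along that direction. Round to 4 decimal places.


d^2 + lambda = 46.13 + 2.74 = 48.8700.
Shrinkage factor = 46.13/48.8700 = 0.9439.

0.9439


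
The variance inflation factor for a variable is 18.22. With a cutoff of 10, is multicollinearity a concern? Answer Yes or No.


Compare VIF = 18.22 to the threshold of 10.
18.22 >= 10, so the answer is Yes.

Yes


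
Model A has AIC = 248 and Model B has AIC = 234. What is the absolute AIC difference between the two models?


Absolute difference = |248 - 234| = 14.
The model with lower AIC (B) is preferred.

14


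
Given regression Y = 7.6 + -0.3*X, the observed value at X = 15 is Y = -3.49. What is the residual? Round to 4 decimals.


Fitted value at X = 15 is yhat = 7.6 + -0.3*15 = 3.1000.
Residual = -3.49 - 3.1000 = -6.5900.

-6.5900


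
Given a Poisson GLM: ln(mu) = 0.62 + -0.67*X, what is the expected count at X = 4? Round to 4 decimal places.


eta = 0.62 + -0.67 * 4 = -2.0600.
mu = exp(-2.0600) = 0.1275.

0.1275


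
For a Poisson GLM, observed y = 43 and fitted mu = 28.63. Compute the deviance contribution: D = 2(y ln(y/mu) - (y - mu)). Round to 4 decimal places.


y/mu = 43/28.63 = 1.501921 (approx.), and ln(43/28.63) = 0.406745.
y * ln(y/mu) = 43 * 0.406745 = 17.490035.
y - mu = 14.37.
D = 2 * (17.490035 - 14.37) = 6.240070, which rounds to 6.2401.

6.2401


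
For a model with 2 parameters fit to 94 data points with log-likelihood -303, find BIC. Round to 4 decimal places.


Compute k*ln(n) = 2*ln(94) = 2*4.543295 = 9.086590.
Then -2*loglik = 606.
BIC = 9.086590 + 606 = 615.086590, which rounds to 615.0866.

615.0866


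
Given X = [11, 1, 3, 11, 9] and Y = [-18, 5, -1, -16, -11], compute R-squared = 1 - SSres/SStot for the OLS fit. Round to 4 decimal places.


After computing the OLS fit (b0=6.4364, b1=-2.0909):
SSres = 6.0727, SStot = 390.8000.
R^2 = 1 - 6.0727/390.8000 = 0.9845.

0.9845


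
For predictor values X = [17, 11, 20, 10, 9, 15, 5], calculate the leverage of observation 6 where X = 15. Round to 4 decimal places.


n = 7, xbar = 12.4286.
SXX = sum((xi - xbar)^2) = 159.7143.
h = 1/7 + (15 - 12.4286)^2 / 159.7143 = 0.1843.

0.1843
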